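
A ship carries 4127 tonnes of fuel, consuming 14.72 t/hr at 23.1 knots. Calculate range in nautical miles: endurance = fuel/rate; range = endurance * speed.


Formula: endurance = fuel / rate; range = endurance * speed
Step 1 — endurance = 4127 / 14.72 = 280.3668 hours
Step 2 — range = 280.3668 * 23.1 ≈ 6476.5 nautical miles (5 s.f.)

6476.5 NM


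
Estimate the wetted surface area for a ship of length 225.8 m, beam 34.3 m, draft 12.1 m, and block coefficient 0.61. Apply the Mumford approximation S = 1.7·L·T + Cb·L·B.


Formula: S = 1.7*L*T + V/T with V = Cb*L*B*T, i.e. S = L * (1.7*T + Cb*B)
Step 1 — 1.7*T = 1.7 * 12.1 = 20.57 m
Step 2 — Cb*B = 0.61 * 34.3 = 20.923 m
Step 3 — 1.7*T + Cb*B = 20.57 + 20.923 = 41.493 m
Step 4 — S = 225.8 * 41.493 ≈ 9369.1 m^2 (5 s.f.)

9369.1 m^2


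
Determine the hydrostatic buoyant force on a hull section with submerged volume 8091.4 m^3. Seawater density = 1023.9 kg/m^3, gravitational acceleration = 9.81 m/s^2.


Formula: Fb = rho * g * V
Substituting: Fb = 1023.9 * 9.81 * 8091.4
Intermediate: 1023.9 * 9.81 = 10044.459
Result: Fb = 10044.459 * 8091.4 ≈ 81274000 N (5 s.f.)

81274000 N


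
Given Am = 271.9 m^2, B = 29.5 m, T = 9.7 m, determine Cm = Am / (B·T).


Formula: Cm = Am / (B * T)
Step 1 — B * T = 29.5 * 9.7 = 286.15 m^2
Step 2 — Cm = 271.9 / 286.15 ≈ 0.95020 (5 s.f.)

0.95020


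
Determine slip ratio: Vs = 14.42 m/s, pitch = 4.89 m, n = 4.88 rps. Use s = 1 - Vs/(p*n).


Formula: s = 1 - Vs / (p * n)
Step 1 — p * n = 4.89 * 4.88 = 23.8632
Step 2 — Vs / (p*n) = 14.42 / 23.8632 = 0.604278 (6 d.p.)
Step 3 — s = 1 - 0.604278 = 0.395722

0.395722


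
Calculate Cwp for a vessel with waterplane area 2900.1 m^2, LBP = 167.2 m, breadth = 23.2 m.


Formula: Cwp = Aw / (L * B)
Step 1 — L * B = 167.2 * 23.2 = 3879.04 m^2
Step 2 — Cwp = 2900.1 / 3879.04 ≈ 0.74763 (5 s.f.)

0.74763


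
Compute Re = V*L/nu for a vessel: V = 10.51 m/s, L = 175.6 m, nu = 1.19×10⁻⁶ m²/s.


Formula: Re = V * L / nu
Step 1 — V * L = 10.51 * 175.6 = 1845.556 m^2/s
Step 2 — Re = 1845.556 / 1.19e-6 = 1.55e+09

1.55e+09


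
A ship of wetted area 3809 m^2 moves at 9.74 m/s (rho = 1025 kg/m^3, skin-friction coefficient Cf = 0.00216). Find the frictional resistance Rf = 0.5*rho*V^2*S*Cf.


Formula: Rf = 0.5 * rho * V^2 * S * Cf
Step 1 — V^2 = 9.74^2 = 94.8676
Step 2 — 0.5 * rho * V^2 = 0.5 * 1025 * 94.8676 = 48619.645
Step 3 — Rf = 48619.645 * 3809 * 0.00216 ≈ 400020 N (5 s.f.)

400020 N


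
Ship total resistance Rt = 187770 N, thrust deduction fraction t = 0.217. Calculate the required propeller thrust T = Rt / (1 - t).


Formula: T = Rt / (1 - t)
Step 1 — (1 - t) = 1 - 0.217 = 0.783
Step 2 — T = 187770 / 0.783 ≈ 239810 N (5 s.f.)

239810 N


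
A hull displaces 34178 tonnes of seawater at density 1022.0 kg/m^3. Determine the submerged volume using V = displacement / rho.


Formula: V = mass / rho
Step 1 — convert tonnes to kg: 34178 t * 1000 = 34178000 kg
Step 2 — V = 34178000 / 1022.0 ≈ 33442 m^3 (5 s.f.)

33442 m^3


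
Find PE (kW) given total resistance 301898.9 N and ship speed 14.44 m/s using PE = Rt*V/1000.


Formula: PE = Rt * V / 1000 (kW)
Step 1 — PE (W) = 301898.9 * 14.44 = 4359420.116 W
Step 2 — PE (kW) = 4359420.116 / 1000 ≈ 4359.4 kW (5 s.f.)

4359.4 kW


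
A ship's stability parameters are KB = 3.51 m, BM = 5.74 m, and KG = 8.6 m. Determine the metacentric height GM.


Formula: GM = KB + BM - KG
Step 1 — KM = KB + BM = 3.51 + 5.74 = 9.25 m
Step 2 — GM = KM - KG = 9.25 - 8.6 = 0.65 m

0.65 m


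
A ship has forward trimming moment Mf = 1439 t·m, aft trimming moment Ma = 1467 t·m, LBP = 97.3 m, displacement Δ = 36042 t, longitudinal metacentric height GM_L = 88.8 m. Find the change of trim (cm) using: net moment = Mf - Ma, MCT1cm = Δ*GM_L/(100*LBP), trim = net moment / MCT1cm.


Formula: net trimming moment = Mf - Ma; MCT1cm = Δ*GM_L/(100*LBP); trim = net moment / MCT1cm
Step 1 — net trimming moment = 1439 - 1467 = -28 t·m
Step 2 — MCT1cm = 36042 * 88.8 / (100 * 97.3) = 328.9342 t·m/cm
Step 3 — trim = -28 / 328.9342 ≈ -0.085123 cm (5 s.f.)

-0.085123 cm


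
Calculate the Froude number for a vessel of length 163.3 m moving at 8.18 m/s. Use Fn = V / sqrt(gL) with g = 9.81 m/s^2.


Formula: Fn = V / sqrt(g * L)
Step 1 — g * L = 9.81 * 163.3 = 1601.973
Step 2 — sqrt(g * L) = sqrt(1601.973) = 40.024655
Step 3 — Fn = 8.18 / 40.024655 ≈ 0.20437 (5 s.f.)

0.20437


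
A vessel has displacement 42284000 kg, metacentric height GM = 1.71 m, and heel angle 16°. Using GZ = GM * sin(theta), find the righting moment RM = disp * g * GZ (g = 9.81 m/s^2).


Formula: GZ = GM * sin(theta); RM = disp * g * GZ
Step 1 — GZ = 1.71 * sin(16°) = 1.71 * 0.275637 = 0.471339 m
Step 2 — RM = 42284000 * 9.81 * 0.471339 ≈ 195510000 N·m (5 s.f.)

195510000 N·m


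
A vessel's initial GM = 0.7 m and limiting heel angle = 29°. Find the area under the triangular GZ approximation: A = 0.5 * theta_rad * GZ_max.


Formula: GZ_max = GM * sin(theta); Area = 0.5 * theta_rad * GZ_max
Step 1 — GZ_max = 0.7 * sin(29°) = 0.7 * 0.48481 = 0.339367 m
Step 2 — theta_rad = 29 * pi/180 = 0.506145 rad
Step 3 — Area = 0.5 * 0.506145 * 0.339367 ≈ 0.085884 m·rad (5 s.f.)

0.085884 m·rad


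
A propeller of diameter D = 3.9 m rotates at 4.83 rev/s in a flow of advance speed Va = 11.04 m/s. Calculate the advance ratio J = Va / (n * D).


Formula: J = Va / (n * D)
Step 1 — n * D = 4.83 * 3.9 = 18.837
Step 2 — J = 11.04 / 18.837 ≈ 0.58608 (5 s.f.)

0.58608


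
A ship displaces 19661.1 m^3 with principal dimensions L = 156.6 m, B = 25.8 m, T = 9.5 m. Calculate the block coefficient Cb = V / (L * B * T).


Formula: Cb = V / (L * B * T)
Step 1 — L * B * T = 156.6 * 25.8 * 9.5 = 38382.66 m^3
Step 2 — Cb = 19661.1 / 38382.66 ≈ 0.51224 (5 s.f.)

0.51224


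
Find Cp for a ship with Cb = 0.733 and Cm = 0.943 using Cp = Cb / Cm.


Formula: Cp = Cb / Cm
Substituting: Cp = 0.733 / 0.943
Result: Cp ≈ 0.77731 (5 s.f.)

0.77731


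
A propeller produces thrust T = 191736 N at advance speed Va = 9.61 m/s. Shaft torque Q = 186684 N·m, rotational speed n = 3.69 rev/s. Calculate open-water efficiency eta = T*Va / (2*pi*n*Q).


Formula: eta = T * Va / (2 * pi * n * Q)
Step 1 — numerator = T * Va = 191736 * 9.61 = 1842582.96
Step 2 — 2 * pi * n = 2 * pi * 3.69 = 23.184954
Step 3 — denominator = 23.184954 * 186684 = 4328259.95
Step 4 — eta = 1842582.96 / 4328259.95 ≈ 0.42571 (5 s.f.)

0.42571


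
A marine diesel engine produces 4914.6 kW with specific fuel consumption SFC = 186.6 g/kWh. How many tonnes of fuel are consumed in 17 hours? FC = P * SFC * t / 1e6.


Formula: FC (tonnes) = P * SFC * t / 1,000,000
Step 1 — P * SFC * t = 4914.6 * 186.6 * 17 = 15590094.12 g
Step 2 — FC (tonnes) = 15590094.12 / 1,000,000 ≈ 15.590 tonnes (5 s.f.)

15.590 tonnes


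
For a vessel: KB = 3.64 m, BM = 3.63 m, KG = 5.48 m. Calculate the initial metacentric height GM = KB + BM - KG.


Formula: GM = KB + BM - KG
Step 1 — KM = KB + BM = 3.64 + 3.63 = 7.27 m
Step 2 — GM = KM - KG = 7.27 - 5.48 = 1.79 m

1.79 m


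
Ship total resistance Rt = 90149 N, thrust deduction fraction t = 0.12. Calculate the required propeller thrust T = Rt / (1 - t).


Formula: T = Rt / (1 - t)
Step 1 — (1 - t) = 1 - 0.12 = 0.88
Step 2 — T = 90149 / 0.88 ≈ 102440 N (5 s.f.)

102440 N


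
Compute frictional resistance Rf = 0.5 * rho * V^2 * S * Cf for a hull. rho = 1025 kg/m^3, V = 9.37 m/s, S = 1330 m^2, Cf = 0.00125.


Formula: Rf = 0.5 * rho * V^2 * S * Cf
Step 1 — V^2 = 9.37^2 = 87.7969
Step 2 — 0.5 * rho * V^2 = 0.5 * 1025 * 87.7969 = 44995.91125
Step 3 — Rf = 44995.91125 * 1330 * 0.00125 ≈ 74806 N (5 s.f.)

74806 N


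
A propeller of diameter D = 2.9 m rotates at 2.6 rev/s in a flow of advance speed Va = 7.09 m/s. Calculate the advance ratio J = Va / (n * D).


Formula: J = Va / (n * D)
Step 1 — n * D = 2.6 * 2.9 = 7.54
Step 2 — J = 7.09 / 7.54 ≈ 0.94032 (5 s.f.)

0.94032


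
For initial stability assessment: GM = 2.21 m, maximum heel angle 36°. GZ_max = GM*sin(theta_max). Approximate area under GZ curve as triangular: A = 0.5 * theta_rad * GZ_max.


Formula: GZ_max = GM * sin(theta); Area = 0.5 * theta_rad * GZ_max
Step 1 — GZ_max = 2.21 * sin(36°) = 2.21 * 0.587785 = 1.299005 m
Step 2 — theta_rad = 36 * pi/180 = 0.628319 rad
Step 3 — Area = 0.5 * 0.628319 * 1.299005 ≈ 0.40809 m·rad (5 s.f.)

0.40809 m·rad


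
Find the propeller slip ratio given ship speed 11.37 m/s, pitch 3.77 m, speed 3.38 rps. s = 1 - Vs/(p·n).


Formula: s = 1 - Vs / (p * n)
Step 1 — p * n = 3.77 * 3.38 = 12.7426
Step 2 — Vs / (p*n) = 11.37 / 12.7426 = 0.892283 (6 d.p.)
Step 3 — s = 1 - 0.892283 = 0.107717

0.107717


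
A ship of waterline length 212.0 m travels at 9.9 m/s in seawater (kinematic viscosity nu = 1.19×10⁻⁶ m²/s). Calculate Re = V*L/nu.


Formula: Re = V * L / nu
Step 1 — V * L = 9.9 * 212.0 = 2098.8 m^2/s
Step 2 — Re = 2098.8 / 1.19e-6 = 1.76e+09

1.76e+09


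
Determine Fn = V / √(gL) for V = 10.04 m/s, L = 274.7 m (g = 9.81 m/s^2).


Formula: Fn = V / sqrt(g * L)
Step 1 — g * L = 9.81 * 274.7 = 2694.807
Step 2 — sqrt(g * L) = sqrt(2694.807) = 51.911531
Step 3 — Fn = 10.04 / 51.911531 ≈ 0.19341 (5 s.f.)

0.19341


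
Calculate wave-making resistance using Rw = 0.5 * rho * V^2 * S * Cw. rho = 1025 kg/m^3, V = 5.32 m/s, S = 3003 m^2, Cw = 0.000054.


Formula: Rw = 0.5 * rho * V^2 * S * Cw
Step 1 — V^2 = 5.32^2 = 28.3024
Step 2 — 0.5 * rho * V^2 = 0.5 * 1025 * 28.3024 = 14504.98
Step 3 — Rw = 14504.98 * 3003 * 0.000054 ≈ 2352.2 N (5 s.f.)

2352.2 N


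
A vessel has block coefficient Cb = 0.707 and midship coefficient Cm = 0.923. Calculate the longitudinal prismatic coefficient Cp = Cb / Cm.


Formula: Cp = Cb / Cm
Substituting: Cp = 0.707 / 0.923
Result: Cp ≈ 0.76598 (5 s.f.)

0.76598


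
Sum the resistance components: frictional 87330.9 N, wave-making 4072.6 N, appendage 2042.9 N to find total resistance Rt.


Formula: Rt = Rf + Rw + Ra
Substituting: Rt = 87330.9 + 4072.6 + 2042.9
Result: Rt = 93446.4 N

93446.4 N


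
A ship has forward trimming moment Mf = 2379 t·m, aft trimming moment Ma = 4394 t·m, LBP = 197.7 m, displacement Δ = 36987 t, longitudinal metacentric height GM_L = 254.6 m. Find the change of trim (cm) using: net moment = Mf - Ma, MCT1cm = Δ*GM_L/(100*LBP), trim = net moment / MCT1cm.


Formula: net trimming moment = Mf - Ma; MCT1cm = Δ*GM_L/(100*LBP); trim = net moment / MCT1cm
Step 1 — net trimming moment = 2379 - 4394 = -2015 t·m
Step 2 — MCT1cm = 36987 * 254.6 / (100 * 197.7) = 476.3222 t·m/cm
Step 3 — trim = -2015 / 476.3222 ≈ -4.2303 cm (5 s.f.)

-4.2303 cm


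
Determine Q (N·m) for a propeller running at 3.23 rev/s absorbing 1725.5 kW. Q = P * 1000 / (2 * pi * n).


Formula: Q = P_W / (2 * pi * n)
Step 1 — P_W = 1725.5 kW * 1000 = 1725500.0 W
Step 2 — 2 * pi * n = 2 * pi * 3.23 = 20.294689
Step 3 — Q = 1725500.0 / 20.294689 ≈ 85022 N·m (5 s.f.)

85022 N·m


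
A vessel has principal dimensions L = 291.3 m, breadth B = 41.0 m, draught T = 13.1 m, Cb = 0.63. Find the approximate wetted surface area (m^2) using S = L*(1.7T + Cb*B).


Formula: S = 1.7*L*T + V/T with V = Cb*L*B*T, i.e. S = L * (1.7*T + Cb*B)
Step 1 — 1.7*T = 1.7 * 13.1 = 22.27 m
Step 2 — Cb*B = 0.63 * 41.0 = 25.83 m
Step 3 — 1.7*T + Cb*B = 22.27 + 25.83 = 48.1 m
Step 4 — S = 291.3 * 48.1 ≈ 14012 m^2 (5 s.f.)

14012 m^2


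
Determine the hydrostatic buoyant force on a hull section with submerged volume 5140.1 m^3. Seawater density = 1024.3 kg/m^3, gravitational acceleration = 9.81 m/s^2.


Formula: Fb = rho * g * V
Substituting: Fb = 1024.3 * 9.81 * 5140.1
Intermediate: 1024.3 * 9.81 = 10048.383
Result: Fb = 10048.383 * 5140.1 ≈ 51650000 N (5 s.f.)

51650000 N


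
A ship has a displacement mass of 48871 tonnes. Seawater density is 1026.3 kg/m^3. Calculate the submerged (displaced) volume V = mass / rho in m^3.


Formula: V = mass / rho
Step 1 — convert tonnes to kg: 48871 t * 1000 = 48871000 kg
Step 2 — V = 48871000 / 1026.3 ≈ 47619 m^3 (5 s.f.)

47619 m^3


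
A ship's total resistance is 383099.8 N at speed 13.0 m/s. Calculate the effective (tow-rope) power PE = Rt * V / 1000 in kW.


Formula: PE = Rt * V / 1000 (kW)
Step 1 — PE (W) = 383099.8 * 13.0 = 4980297.4 W
Step 2 — PE (kW) = 4980297.4 / 1000 ≈ 4980.3 kW (5 s.f.)

4980.3 kW


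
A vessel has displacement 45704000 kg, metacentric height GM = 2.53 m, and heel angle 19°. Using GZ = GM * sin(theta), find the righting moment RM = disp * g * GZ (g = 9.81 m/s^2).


Formula: GZ = GM * sin(theta); RM = disp * g * GZ
Step 1 — GZ = 2.53 * sin(19°) = 2.53 * 0.325568 = 0.823687 m
Step 2 — RM = 45704000 * 9.81 * 0.823687 ≈ 369310000 N·m (5 s.f.)

369310000 N·m


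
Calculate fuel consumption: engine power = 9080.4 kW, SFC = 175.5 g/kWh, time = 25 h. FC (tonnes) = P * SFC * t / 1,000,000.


Formula: FC (tonnes) = P * SFC * t / 1,000,000
Step 1 — P * SFC * t = 9080.4 * 175.5 * 25 = 39840255.0 g
Step 2 — FC (tonnes) = 39840255.0 / 1,000,000 ≈ 39.840 tonnes (5 s.f.)

39.840 tonnes


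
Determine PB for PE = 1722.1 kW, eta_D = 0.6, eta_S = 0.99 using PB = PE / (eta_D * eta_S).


Formula: PB = PE / (eta_D * eta_S)
Step 1 — combined efficiency = eta_D * eta_S = 0.6 * 0.99 = 0.594
Step 2 — PB = 1722.1 / 0.594 ≈ 2899.2 kW (5 s.f.)

2899.2 kW


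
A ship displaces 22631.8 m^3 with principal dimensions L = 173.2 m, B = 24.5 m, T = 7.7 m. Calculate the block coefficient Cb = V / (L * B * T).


Formula: Cb = V / (L * B * T)
Step 1 — L * B * T = 173.2 * 24.5 * 7.7 = 32674.18 m^3
Step 2 — Cb = 22631.8 / 32674.18 ≈ 0.69265 (5 s.f.)

0.69265


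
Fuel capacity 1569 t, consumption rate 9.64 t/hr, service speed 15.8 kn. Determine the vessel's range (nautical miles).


Formula: endurance = fuel / rate; range = endurance * speed
Step 1 — endurance = 1569 / 9.64 = 162.7593 hours
Step 2 — range = 162.7593 * 15.8 ≈ 2571.6 nautical miles (5 s.f.)

2571.6 NM


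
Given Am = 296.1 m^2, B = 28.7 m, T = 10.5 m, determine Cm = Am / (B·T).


Formula: Cm = Am / (B * T)
Step 1 — B * T = 28.7 * 10.5 = 301.35 m^2
Step 2 — Cm = 296.1 / 301.35 ≈ 0.98258 (5 s.f.)

0.98258


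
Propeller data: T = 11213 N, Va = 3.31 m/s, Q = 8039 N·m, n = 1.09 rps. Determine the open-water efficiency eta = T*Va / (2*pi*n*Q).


Formula: eta = T * Va / (2 * pi * n * Q)
Step 1 — numerator = T * Va = 11213 * 3.31 = 37115.03
Step 2 — 2 * pi * n = 2 * pi * 1.09 = 6.848672
Step 3 — denominator = 6.848672 * 8039 = 55056.47
Step 4 — eta = 37115.03 / 55056.47 ≈ 0.67413 (5 s.f.)

0.67413


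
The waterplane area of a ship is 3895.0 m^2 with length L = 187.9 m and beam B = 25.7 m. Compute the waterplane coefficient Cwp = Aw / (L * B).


Formula: Cwp = Aw / (L * B)
Step 1 — L * B = 187.9 * 25.7 = 4829.03 m^2
Step 2 — Cwp = 3895.0 / 4829.03 ≈ 0.80658 (5 s.f.)

0.80658


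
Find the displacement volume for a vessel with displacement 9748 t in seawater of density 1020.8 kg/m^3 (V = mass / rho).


Formula: V = mass / rho
Step 1 — convert tonnes to kg: 9748 t * 1000 = 9748000 kg
Step 2 — V = 9748000 / 1020.8 ≈ 9549.4 m^3 (5 s.f.)

9549.4 m^3


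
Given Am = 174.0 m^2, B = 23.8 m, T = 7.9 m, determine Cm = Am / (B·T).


Formula: Cm = Am / (B * T)
Step 1 — B * T = 23.8 * 7.9 = 188.02 m^2
Step 2 — Cm = 174.0 / 188.02 ≈ 0.92543 (5 s.f.)

0.92543


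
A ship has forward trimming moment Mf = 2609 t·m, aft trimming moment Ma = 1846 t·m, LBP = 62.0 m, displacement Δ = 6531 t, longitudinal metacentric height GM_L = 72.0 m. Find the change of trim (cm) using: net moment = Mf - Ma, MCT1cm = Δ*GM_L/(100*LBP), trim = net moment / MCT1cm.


Formula: net trimming moment = Mf - Ma; MCT1cm = Δ*GM_L/(100*LBP); trim = net moment / MCT1cm
Step 1 — net trimming moment = 2609 - 1846 = 763 t·m
Step 2 — MCT1cm = 6531 * 72.0 / (100 * 62.0) = 75.8439 t·m/cm
Step 3 — trim = 763 / 75.8439 ≈ 10.060 cm (5 s.f.)

10.060 cm


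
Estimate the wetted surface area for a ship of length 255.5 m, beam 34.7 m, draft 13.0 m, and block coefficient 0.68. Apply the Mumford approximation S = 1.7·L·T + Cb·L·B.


Formula: S = 1.7*L*T + V/T with V = Cb*L*B*T, i.e. S = L * (1.7*T + Cb*B)
Step 1 — 1.7*T = 1.7 * 13.0 = 22.1 m
Step 2 — Cb*B = 0.68 * 34.7 = 23.596 m
Step 3 — 1.7*T + Cb*B = 22.1 + 23.596 = 45.696 m
Step 4 — S = 255.5 * 45.696 ≈ 11675 m^2 (5 s.f.)

11675 m^2


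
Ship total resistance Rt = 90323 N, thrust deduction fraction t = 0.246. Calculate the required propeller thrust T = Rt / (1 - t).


Formula: T = Rt / (1 - t)
Step 1 — (1 - t) = 1 - 0.246 = 0.754
Step 2 — T = 90323 / 0.754 ≈ 119790 N (5 s.f.)

119790 N


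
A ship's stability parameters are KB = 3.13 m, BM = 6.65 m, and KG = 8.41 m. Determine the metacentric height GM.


Formula: GM = KB + BM - KG
Step 1 — KM = KB + BM = 3.13 + 6.65 = 9.78 m
Step 2 — GM = KM - KG = 9.78 - 8.41 = 1.37 m

1.37 m


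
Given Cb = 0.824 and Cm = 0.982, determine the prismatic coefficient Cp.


Formula: Cp = Cb / Cm
Substituting: Cp = 0.824 / 0.982
Result: Cp ≈ 0.83910 (5 s.f.)

0.83910


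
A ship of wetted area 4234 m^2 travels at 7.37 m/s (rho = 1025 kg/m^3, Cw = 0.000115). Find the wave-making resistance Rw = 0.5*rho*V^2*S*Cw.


Formula: Rw = 0.5 * rho * V^2 * S * Cw
Step 1 — V^2 = 7.37^2 = 54.3169
Step 2 — 0.5 * rho * V^2 = 0.5 * 1025 * 54.3169 = 27837.41125
Step 3 — Rw = 27837.41125 * 4234 * 0.000115 ≈ 13554 N (5 s.f.)

13554 N


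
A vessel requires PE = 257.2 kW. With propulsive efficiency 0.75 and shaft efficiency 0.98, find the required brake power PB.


Formula: PB = PE / (eta_D * eta_S)
Step 1 — combined efficiency = eta_D * eta_S = 0.75 * 0.98 = 0.735
Step 2 — PB = 257.2 / 0.735 ≈ 349.93 kW (5 s.f.)

349.93 kW


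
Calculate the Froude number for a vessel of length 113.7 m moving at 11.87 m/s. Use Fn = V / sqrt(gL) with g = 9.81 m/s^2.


Formula: Fn = V / sqrt(g * L)
Step 1 — g * L = 9.81 * 113.7 = 1115.397
Step 2 — sqrt(g * L) = sqrt(1115.397) = 33.39756
Step 3 — Fn = 11.87 / 33.39756 ≈ 0.35542 (5 s.f.)

0.35542


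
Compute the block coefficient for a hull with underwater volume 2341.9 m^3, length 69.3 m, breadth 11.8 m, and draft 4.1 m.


Formula: Cb = V / (L * B * T)
Step 1 — L * B * T = 69.3 * 11.8 * 4.1 = 3352.734 m^3
Step 2 — Cb = 2341.9 / 3352.734 ≈ 0.69850 (5 s.f.)

0.69850


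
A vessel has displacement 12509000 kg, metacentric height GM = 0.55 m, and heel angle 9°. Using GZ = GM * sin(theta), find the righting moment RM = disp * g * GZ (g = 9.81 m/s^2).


Formula: GZ = GM * sin(theta); RM = disp * g * GZ
Step 1 — GZ = 0.55 * sin(9°) = 0.55 * 0.156434 = 0.086039 m
Step 2 — RM = 12509000 * 9.81 * 0.086039 ≈ 10558000 N·m (5 s.f.)

10558000 N·m


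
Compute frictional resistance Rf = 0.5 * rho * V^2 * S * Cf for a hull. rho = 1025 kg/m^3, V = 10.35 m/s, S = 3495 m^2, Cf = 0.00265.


Formula: Rf = 0.5 * rho * V^2 * S * Cf
Step 1 — V^2 = 10.35^2 = 107.1225
Step 2 — 0.5 * rho * V^2 = 0.5 * 1025 * 107.1225 = 54900.28125
Step 3 — Rf = 54900.28125 * 3495 * 0.00265 ≈ 508470 N (5 s.f.)

508470 N


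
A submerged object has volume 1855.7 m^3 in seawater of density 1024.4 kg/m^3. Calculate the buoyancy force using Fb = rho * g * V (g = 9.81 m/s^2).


Formula: Fb = rho * g * V
Substituting: Fb = 1024.4 * 9.81 * 1855.7
Intermediate: 1024.4 * 9.81 = 10049.364
Result: Fb = 10049.364 * 1855.7 ≈ 18649000 N (5 s.f.)

18649000 N


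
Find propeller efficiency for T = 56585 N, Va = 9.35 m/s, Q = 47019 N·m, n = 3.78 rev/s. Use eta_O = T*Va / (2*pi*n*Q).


Formula: eta = T * Va / (2 * pi * n * Q)
Step 1 — numerator = T * Va = 56585 * 9.35 = 529069.75
Step 2 — 2 * pi * n = 2 * pi * 3.78 = 23.75044
Step 3 — denominator = 23.75044 * 47019 = 1116721.94
Step 4 — eta = 529069.75 / 1116721.94 ≈ 0.47377 (5 s.f.)

0.47377


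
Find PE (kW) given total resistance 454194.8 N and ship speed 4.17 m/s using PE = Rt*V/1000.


Formula: PE = Rt * V / 1000 (kW)
Step 1 — PE (W) = 454194.8 * 4.17 = 1893992.316 W
Step 2 — PE (kW) = 1893992.316 / 1000 ≈ 1894.0 kW (5 s.f.)

1894.0 kW


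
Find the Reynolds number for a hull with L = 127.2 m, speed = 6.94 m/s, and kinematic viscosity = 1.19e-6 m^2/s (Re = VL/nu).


Formula: Re = V * L / nu
Step 1 — V * L = 6.94 * 127.2 = 882.768 m^2/s
Step 2 — Re = 882.768 / 1.19e-6 = 7.42e+08

7.42e+08


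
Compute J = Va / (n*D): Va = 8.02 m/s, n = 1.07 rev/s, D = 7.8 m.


Formula: J = Va / (n * D)
Step 1 — n * D = 1.07 * 7.8 = 8.346
Step 2 — J = 8.02 / 8.346 ≈ 0.96094 (5 s.f.)

0.96094


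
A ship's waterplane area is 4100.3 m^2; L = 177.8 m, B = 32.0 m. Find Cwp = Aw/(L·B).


Formula: Cwp = Aw / (L * B)
Step 1 — L * B = 177.8 * 32.0 = 5689.6 m^2
Step 2 — Cwp = 4100.3 / 5689.6 ≈ 0.72067 (5 s.f.)

0.72067


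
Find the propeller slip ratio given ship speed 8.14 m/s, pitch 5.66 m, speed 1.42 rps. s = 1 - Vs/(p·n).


Formula: s = 1 - Vs / (p * n)
Step 1 — p * n = 5.66 * 1.42 = 8.0372
Step 2 — Vs / (p*n) = 8.14 / 8.0372 = 1.012791 (6 d.p.)
Step 3 — s = 1 - 1.012791 = -0.012791

-0.012791


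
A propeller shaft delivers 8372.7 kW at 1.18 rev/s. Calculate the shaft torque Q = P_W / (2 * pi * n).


Formula: Q = P_W / (2 * pi * n)
Step 1 — P_W = 8372.7 kW * 1000 = 8372700.0 W
Step 2 — 2 * pi * n = 2 * pi * 1.18 = 7.414159
Step 3 — Q = 8372700.0 / 7.414159 ≈ 1129300 N·m (5 s.f.)

1129300 N·m


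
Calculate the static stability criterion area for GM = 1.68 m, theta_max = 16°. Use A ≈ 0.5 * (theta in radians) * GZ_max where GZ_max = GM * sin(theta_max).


Formula: GZ_max = GM * sin(theta); Area = 0.5 * theta_rad * GZ_max
Step 1 — GZ_max = 1.68 * sin(16°) = 1.68 * 0.275637 = 0.46307 m
Step 2 — theta_rad = 16 * pi/180 = 0.279253 rad
Step 3 — Area = 0.5 * 0.279253 * 0.46307 ≈ 0.064657 m·rad (5 s.f.)

0.064657 m·rad


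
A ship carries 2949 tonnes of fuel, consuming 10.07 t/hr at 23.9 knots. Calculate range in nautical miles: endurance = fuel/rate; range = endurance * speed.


Formula: endurance = fuel / rate; range = endurance * speed
Step 1 — endurance = 2949 / 10.07 = 292.85 hours
Step 2 — range = 292.85 * 23.9 ≈ 6999.1 nautical miles (5 s.f.)

6999.1 NM


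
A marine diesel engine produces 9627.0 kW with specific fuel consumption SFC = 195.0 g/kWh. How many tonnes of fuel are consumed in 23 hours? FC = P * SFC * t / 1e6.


Formula: FC (tonnes) = P * SFC * t / 1,000,000
Step 1 — P * SFC * t = 9627.0 * 195.0 * 23 = 43177095.0 g
Step 2 — FC (tonnes) = 43177095.0 / 1,000,000 ≈ 43.177 tonnes (5 s.f.)

43.177 tonnes


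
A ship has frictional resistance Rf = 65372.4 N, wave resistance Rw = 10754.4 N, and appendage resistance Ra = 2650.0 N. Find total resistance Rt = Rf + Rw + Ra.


Formula: Rt = Rf + Rw + Ra
Substituting: Rt = 65372.4 + 10754.4 + 2650.0
Result: Rt = 78776.8 N

78776.8 N


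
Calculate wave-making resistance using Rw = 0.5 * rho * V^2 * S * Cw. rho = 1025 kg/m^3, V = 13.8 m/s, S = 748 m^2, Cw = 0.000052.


Formula: Rw = 0.5 * rho * V^2 * S * Cw
Step 1 — V^2 = 13.8^2 = 190.44
Step 2 — 0.5 * rho * V^2 = 0.5 * 1025 * 190.44 = 97600.5
Step 3 — Rw = 97600.5 * 748 * 0.000052 ≈ 3796.3 N (5 s.f.)

3796.3 N


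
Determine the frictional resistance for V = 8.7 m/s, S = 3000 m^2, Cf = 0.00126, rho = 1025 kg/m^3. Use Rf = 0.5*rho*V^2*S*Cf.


Formula: Rf = 0.5 * rho * V^2 * S * Cf
Step 1 — V^2 = 8.7^2 = 75.69
Step 2 — 0.5 * rho * V^2 = 0.5 * 1025 * 75.69 = 38791.125
Step 3 — Rf = 38791.125 * 3000 * 0.00126 ≈ 146630 N (5 s.f.)

146630 N


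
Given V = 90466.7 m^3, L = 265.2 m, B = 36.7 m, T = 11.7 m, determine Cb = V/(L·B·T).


Formula: Cb = V / (L * B * T)
Step 1 — L * B * T = 265.2 * 36.7 * 11.7 = 113874.228 m^3
Step 2 — Cb = 90466.7 / 113874.228 ≈ 0.79444 (5 s.f.)

0.79444


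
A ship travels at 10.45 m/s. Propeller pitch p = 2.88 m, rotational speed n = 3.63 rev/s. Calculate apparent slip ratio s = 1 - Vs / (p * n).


Formula: s = 1 - Vs / (p * n)
Step 1 — p * n = 2.88 * 3.63 = 10.4544
Step 2 — Vs / (p*n) = 10.45 / 10.4544 = 0.999579 (6 d.p.)
Step 3 — s = 1 - 0.999579 = 0.000421

0.000421


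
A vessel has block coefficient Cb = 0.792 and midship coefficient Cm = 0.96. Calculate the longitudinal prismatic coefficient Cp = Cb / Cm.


Formula: Cp = Cb / Cm
Substituting: Cp = 0.792 / 0.96
Result: Cp ≈ 0.82500 (5 s.f.)

0.82500


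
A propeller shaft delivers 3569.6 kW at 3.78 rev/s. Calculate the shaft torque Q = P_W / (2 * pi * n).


Formula: Q = P_W / (2 * pi * n)
Step 1 — P_W = 3569.6 kW * 1000 = 3569600.0 W
Step 2 — 2 * pi * n = 2 * pi * 3.78 = 23.75044
Step 3 — Q = 3569600.0 / 23.75044 ≈ 150300 N·m (5 s.f.)

150300 N·m


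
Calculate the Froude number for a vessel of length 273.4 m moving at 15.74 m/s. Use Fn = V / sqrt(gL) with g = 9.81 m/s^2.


Formula: Fn = V / sqrt(g * L)
Step 1 — g * L = 9.81 * 273.4 = 2682.054
Step 2 — sqrt(g * L) = sqrt(2682.054) = 51.788551
Step 3 — Fn = 15.74 / 51.788551 ≈ 0.30393 (5 s.f.)

0.30393


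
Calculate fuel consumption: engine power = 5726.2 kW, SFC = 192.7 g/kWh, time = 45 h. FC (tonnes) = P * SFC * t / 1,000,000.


Formula: FC (tonnes) = P * SFC * t / 1,000,000
Step 1 — P * SFC * t = 5726.2 * 192.7 * 45 = 49654743.3 g
Step 2 — FC (tonnes) = 49654743.3 / 1,000,000 ≈ 49.655 tonnes (5 s.f.)

49.655 tonnes


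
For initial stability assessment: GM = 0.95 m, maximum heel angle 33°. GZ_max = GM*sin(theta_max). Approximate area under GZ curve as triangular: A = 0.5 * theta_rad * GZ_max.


Formula: GZ_max = GM * sin(theta); Area = 0.5 * theta_rad * GZ_max
Step 1 — GZ_max = 0.95 * sin(33°) = 0.95 * 0.544639 = 0.517407 m
Step 2 — theta_rad = 33 * pi/180 = 0.575959 rad
Step 3 — Area = 0.5 * 0.575959 * 0.517407 ≈ 0.14900 m·rad (5 s.f.)

0.14900 m·rad


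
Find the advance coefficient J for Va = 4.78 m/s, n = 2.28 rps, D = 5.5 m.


Formula: J = Va / (n * D)
Step 1 — n * D = 2.28 * 5.5 = 12.54
Step 2 — J = 4.78 / 12.54 ≈ 0.38118 (5 s.f.)

0.38118


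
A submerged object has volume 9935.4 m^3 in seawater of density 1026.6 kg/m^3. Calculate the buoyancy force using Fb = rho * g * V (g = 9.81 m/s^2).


Formula: Fb = rho * g * V
Substituting: Fb = 1026.6 * 9.81 * 9935.4
Intermediate: 1026.6 * 9.81 = 10070.946
Result: Fb = 10070.946 * 9935.4 ≈ 100060000 N (5 s.f.)

100060000 N


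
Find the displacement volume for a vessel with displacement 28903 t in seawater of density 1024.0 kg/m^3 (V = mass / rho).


Formula: V = mass / rho
Step 1 — convert tonnes to kg: 28903 t * 1000 = 28903000 kg
Step 2 — V = 28903000 / 1024.0 ≈ 28226 m^3 (5 s.f.)

28226 m^3


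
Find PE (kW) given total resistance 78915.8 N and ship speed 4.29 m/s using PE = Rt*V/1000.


Formula: PE = Rt * V / 1000 (kW)
Step 1 — PE (W) = 78915.8 * 4.29 = 338548.782 W
Step 2 — PE (kW) = 338548.782 / 1000 ≈ 338.55 kW (5 s.f.)

338.55 kW


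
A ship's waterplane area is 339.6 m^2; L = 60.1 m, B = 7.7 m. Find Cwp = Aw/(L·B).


Formula: Cwp = Aw / (L * B)
Step 1 — L * B = 60.1 * 7.7 = 462.77 m^2
Step 2 — Cwp = 339.6 / 462.77 ≈ 0.73384 (5 s.f.)

0.73384


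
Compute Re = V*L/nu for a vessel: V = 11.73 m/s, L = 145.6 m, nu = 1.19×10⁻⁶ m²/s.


Formula: Re = V * L / nu
Step 1 — V * L = 11.73 * 145.6 = 1707.888 m^2/s
Step 2 — Re = 1707.888 / 1.19e-6 = 1.44e+09

1.44e+09


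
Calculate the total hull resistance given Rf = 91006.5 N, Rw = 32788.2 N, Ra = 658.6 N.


Formula: Rt = Rf + Rw + Ra
Substituting: Rt = 91006.5 + 32788.2 + 658.6
Result: Rt = 124453.3 N

124453.3 N


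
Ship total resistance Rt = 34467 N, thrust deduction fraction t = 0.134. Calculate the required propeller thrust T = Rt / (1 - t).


Formula: T = Rt / (1 - t)
Step 1 — (1 - t) = 1 - 0.134 = 0.866
Step 2 — T = 34467 / 0.866 ≈ 39800 N (5 s.f.)

39800 N


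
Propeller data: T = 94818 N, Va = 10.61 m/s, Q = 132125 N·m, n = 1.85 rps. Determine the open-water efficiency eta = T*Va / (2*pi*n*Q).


Formula: eta = T * Va / (2 * pi * n * Q)
Step 1 — numerator = T * Va = 94818 * 10.61 = 1006018.98
Step 2 — 2 * pi * n = 2 * pi * 1.85 = 11.623893
Step 3 — denominator = 11.623893 * 132125 = 1535806.86
Step 4 — eta = 1006018.98 / 1535806.86 ≈ 0.65504 (5 s.f.)

0.65504


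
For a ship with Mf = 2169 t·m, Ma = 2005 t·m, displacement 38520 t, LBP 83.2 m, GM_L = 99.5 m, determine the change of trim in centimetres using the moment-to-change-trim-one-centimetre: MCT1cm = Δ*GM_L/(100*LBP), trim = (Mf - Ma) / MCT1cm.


Formula: net trimming moment = Mf - Ma; MCT1cm = Δ*GM_L/(100*LBP); trim = net moment / MCT1cm
Step 1 — net trimming moment = 2169 - 2005 = 164 t·m
Step 2 — MCT1cm = 38520 * 99.5 / (100 * 83.2) = 460.6659 t·m/cm
Step 3 — trim = 164 / 460.6659 ≈ 0.35601 cm (5 s.f.)

0.35601 cm


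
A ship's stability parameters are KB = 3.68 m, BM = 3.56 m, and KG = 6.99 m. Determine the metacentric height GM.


Formula: GM = KB + BM - KG
Step 1 — KM = KB + BM = 3.68 + 3.56 = 7.24 m
Step 2 — GM = KM - KG = 7.24 - 6.99 = 0.25 m

0.25 m


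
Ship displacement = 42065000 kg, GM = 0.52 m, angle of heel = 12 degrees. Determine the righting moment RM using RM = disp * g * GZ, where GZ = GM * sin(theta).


Formula: GZ = GM * sin(theta); RM = disp * g * GZ
Step 1 — GZ = 0.52 * sin(12°) = 0.52 * 0.207912 = 0.108114 m
Step 2 — RM = 42065000 * 9.81 * 0.108114 ≈ 44614000 N·m (5 s.f.)

44614000 N·m


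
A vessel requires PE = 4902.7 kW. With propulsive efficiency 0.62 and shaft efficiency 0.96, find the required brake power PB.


Formula: PB = PE / (eta_D * eta_S)
Step 1 — combined efficiency = eta_D * eta_S = 0.62 * 0.96 = 0.5952
Step 2 — PB = 4902.7 / 0.5952 ≈ 8237.1 kW (5 s.f.)

8237.1 kW


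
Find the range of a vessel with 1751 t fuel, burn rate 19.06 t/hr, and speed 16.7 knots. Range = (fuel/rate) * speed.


Formula: endurance = fuel / rate; range = endurance * speed
Step 1 — endurance = 1751 / 19.06 = 91.8678 hours
Step 2 — range = 91.8678 * 16.7 ≈ 1534.2 nautical miles (5 s.f.)

1534.2 NM


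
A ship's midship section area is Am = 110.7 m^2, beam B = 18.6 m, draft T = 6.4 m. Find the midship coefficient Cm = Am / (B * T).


Formula: Cm = Am / (B * T)
Step 1 — B * T = 18.6 * 6.4 = 119.04 m^2
Step 2 — Cm = 110.7 / 119.04 ≈ 0.92994 (5 s.f.)

0.92994


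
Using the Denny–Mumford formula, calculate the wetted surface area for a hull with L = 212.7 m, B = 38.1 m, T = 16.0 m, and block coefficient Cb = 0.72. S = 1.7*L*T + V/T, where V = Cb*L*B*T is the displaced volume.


Formula: S = 1.7*L*T + V/T with V = Cb*L*B*T, i.e. S = L * (1.7*T + Cb*B)
Step 1 — 1.7*T = 1.7 * 16.0 = 27.2 m
Step 2 — Cb*B = 0.72 * 38.1 = 27.432 m
Step 3 — 1.7*T + Cb*B = 27.2 + 27.432 = 54.632 m
Step 4 — S = 212.7 * 54.632 ≈ 11620 m^2 (5 s.f.)

11620 m^2


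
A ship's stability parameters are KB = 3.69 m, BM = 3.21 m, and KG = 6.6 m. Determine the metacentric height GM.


Formula: GM = KB + BM - KG
Step 1 — KM = KB + BM = 3.69 + 3.21 = 6.9 m
Step 2 — GM = KM - KG = 6.9 - 6.6 = 0.3 m

0.3 m


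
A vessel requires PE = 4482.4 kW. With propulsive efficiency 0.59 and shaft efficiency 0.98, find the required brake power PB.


Formula: PB = PE / (eta_D * eta_S)
Step 1 — combined efficiency = eta_D * eta_S = 0.59 * 0.98 = 0.5782
Step 2 — PB = 4482.4 / 0.5782 ≈ 7752.3 kW (5 s.f.)

7752.3 kW


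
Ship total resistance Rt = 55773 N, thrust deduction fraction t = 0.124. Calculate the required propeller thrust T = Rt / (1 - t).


Formula: T = Rt / (1 - t)
Step 1 — (1 - t) = 1 - 0.124 = 0.876
Step 2 — T = 55773 / 0.876 ≈ 63668 N (5 s.f.)

63668 N


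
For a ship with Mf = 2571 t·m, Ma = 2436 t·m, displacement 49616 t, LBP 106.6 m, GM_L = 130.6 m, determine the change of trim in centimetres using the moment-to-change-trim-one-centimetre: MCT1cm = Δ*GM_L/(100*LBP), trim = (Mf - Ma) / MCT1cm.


Formula: net trimming moment = Mf - Ma; MCT1cm = Δ*GM_L/(100*LBP); trim = net moment / MCT1cm
Step 1 — net trimming moment = 2571 - 2436 = 135 t·m
Step 2 — MCT1cm = 49616 * 130.6 / (100 * 106.6) = 607.8658 t·m/cm
Step 3 — trim = 135 / 607.8658 ≈ 0.22209 cm (5 s.f.)

0.22209 cm


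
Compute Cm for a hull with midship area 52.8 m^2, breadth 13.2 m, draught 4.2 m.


Formula: Cm = Am / (B * T)
Step 1 — B * T = 13.2 * 4.2 = 55.44 m^2
Step 2 — Cm = 52.8 / 55.44 ≈ 0.95238 (5 s.f.)

0.95238


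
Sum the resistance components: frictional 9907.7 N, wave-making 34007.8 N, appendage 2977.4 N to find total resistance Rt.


Formula: Rt = Rf + Rw + Ra
Substituting: Rt = 9907.7 + 34007.8 + 2977.4
Result: Rt = 46892.9 N

46892.9 N


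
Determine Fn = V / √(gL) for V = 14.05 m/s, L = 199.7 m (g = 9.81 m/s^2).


Formula: Fn = V / sqrt(g * L)
Step 1 — g * L = 9.81 * 199.7 = 1959.057
Step 2 — sqrt(g * L) = sqrt(1959.057) = 44.261236
Step 3 — Fn = 14.05 / 44.261236 ≈ 0.31743 (5 s.f.)

0.31743


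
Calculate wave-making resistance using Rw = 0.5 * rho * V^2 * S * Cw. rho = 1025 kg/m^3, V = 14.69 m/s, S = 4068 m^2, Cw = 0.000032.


Formula: Rw = 0.5 * rho * V^2 * S * Cw
Step 1 — V^2 = 14.69^2 = 215.7961
Step 2 — 0.5 * rho * V^2 = 0.5 * 1025 * 215.7961 = 110595.50125
Step 3 — Rw = 110595.50125 * 4068 * 0.000032 ≈ 14397 N (5 s.f.)

14397 N


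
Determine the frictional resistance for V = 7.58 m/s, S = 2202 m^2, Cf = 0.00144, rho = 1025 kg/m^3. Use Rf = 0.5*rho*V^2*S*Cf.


Formula: Rf = 0.5 * rho * V^2 * S * Cf
Step 1 — V^2 = 7.58^2 = 57.4564
Step 2 — 0.5 * rho * V^2 = 0.5 * 1025 * 57.4564 = 29446.405
Step 3 — Rf = 29446.405 * 2202 * 0.00144 ≈ 93371 N (5 s.f.)

93371 N


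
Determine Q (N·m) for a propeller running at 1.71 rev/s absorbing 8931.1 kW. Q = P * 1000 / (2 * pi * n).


Formula: Q = P_W / (2 * pi * n)
Step 1 — P_W = 8931.1 kW * 1000 = 8931100.0 W
Step 2 — 2 * pi * n = 2 * pi * 1.71 = 10.744247
Step 3 — Q = 8931100.0 / 10.744247 ≈ 831240 N·m (5 s.f.)

831240 N·m


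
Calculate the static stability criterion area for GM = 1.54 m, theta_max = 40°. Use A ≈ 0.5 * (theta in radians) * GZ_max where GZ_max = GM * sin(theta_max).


Formula: GZ_max = GM * sin(theta); Area = 0.5 * theta_rad * GZ_max
Step 1 — GZ_max = 1.54 * sin(40°) = 1.54 * 0.642788 = 0.989894 m
Step 2 — theta_rad = 40 * pi/180 = 0.698132 rad
Step 3 — Area = 0.5 * 0.698132 * 0.989894 ≈ 0.34554 m·rad (5 s.f.)

0.34554 m·rad


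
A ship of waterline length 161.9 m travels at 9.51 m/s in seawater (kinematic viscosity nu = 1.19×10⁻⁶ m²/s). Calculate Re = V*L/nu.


Formula: Re = V * L / nu
Step 1 — V * L = 9.51 * 161.9 = 1539.669 m^2/s
Step 2 — Re = 1539.669 / 1.19e-6 = 1.29e+09

1.29e+09


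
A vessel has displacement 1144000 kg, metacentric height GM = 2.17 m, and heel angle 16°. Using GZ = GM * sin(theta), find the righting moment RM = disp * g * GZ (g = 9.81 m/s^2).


Formula: GZ = GM * sin(theta); RM = disp * g * GZ
Step 1 — GZ = 2.17 * sin(16°) = 2.17 * 0.275637 = 0.598132 m
Step 2 — RM = 1144000 * 9.81 * 0.598132 ≈ 6712600 N·m (5 s.f.)

6712600 N·m


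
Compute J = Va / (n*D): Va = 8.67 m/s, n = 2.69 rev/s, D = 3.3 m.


Formula: J = Va / (n * D)
Step 1 — n * D = 2.69 * 3.3 = 8.877
Step 2 — J = 8.67 / 8.877 ≈ 0.97668 (5 s.f.)

0.97668


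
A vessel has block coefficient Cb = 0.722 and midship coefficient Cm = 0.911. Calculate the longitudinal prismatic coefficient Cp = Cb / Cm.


Formula: Cp = Cb / Cm
Substituting: Cp = 0.722 / 0.911
Result: Cp ≈ 0.79254 (5 s.f.)

0.79254


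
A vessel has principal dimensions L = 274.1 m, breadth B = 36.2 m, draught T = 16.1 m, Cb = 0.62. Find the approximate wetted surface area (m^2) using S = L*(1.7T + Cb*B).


Formula: S = 1.7*L*T + V/T with V = Cb*L*B*T, i.e. S = L * (1.7*T + Cb*B)
Step 1 — 1.7*T = 1.7 * 16.1 = 27.37 m
Step 2 — Cb*B = 0.62 * 36.2 = 22.444 m
Step 3 — 1.7*T + Cb*B = 27.37 + 22.444 = 49.814 m
Step 4 — S = 274.1 * 49.814 ≈ 13654 m^2 (5 s.f.)

13654 m^2


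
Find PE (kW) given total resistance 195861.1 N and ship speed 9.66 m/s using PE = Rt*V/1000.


Formula: PE = Rt * V / 1000 (kW)
Step 1 — PE (W) = 195861.1 * 9.66 = 1892018.226 W
Step 2 — PE (kW) = 1892018.226 / 1000 ≈ 1892.0 kW (5 s.f.)

1892.0 kW


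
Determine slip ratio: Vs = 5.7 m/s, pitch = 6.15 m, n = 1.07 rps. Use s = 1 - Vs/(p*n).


Formula: s = 1 - Vs / (p * n)
Step 1 — p * n = 6.15 * 1.07 = 6.5805
Step 2 — Vs / (p*n) = 5.7 / 6.5805 = 0.866196 (6 d.p.)
Step 3 — s = 1 - 0.866196 = 0.133804

0.133804


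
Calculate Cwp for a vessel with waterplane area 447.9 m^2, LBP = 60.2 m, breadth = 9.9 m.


Formula: Cwp = Aw / (L * B)
Step 1 — L * B = 60.2 * 9.9 = 595.98 m^2
Step 2 — Cwp = 447.9 / 595.98 ≈ 0.75154 (5 s.f.)

0.75154


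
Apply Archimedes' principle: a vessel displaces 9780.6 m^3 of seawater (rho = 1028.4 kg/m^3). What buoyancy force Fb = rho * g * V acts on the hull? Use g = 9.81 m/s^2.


Formula: Fb = rho * g * V
Substituting: Fb = 1028.4 * 9.81 * 9780.6
Intermediate: 1028.4 * 9.81 = 10088.604
Result: Fb = 10088.604 * 9780.6 ≈ 98673000 N (5 s.f.)

98673000 N


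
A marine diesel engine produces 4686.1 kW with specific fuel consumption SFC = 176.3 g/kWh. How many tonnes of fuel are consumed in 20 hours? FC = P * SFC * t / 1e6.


Formula: FC (tonnes) = P * SFC * t / 1,000,000
Step 1 — P * SFC * t = 4686.1 * 176.3 * 20 = 16523188.6 g
Step 2 — FC (tonnes) = 16523188.6 / 1,000,000 ≈ 16.523 tonnes (5 s.f.)

16.523 tonnes


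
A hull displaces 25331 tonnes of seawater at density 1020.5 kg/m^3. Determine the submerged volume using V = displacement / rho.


Formula: V = mass / rho
Step 1 — convert tonnes to kg: 25331 t * 1000 = 25331000 kg
Step 2 — V = 25331000 / 1020.5 ≈ 24822 m^3 (5 s.f.)

24822 m^3


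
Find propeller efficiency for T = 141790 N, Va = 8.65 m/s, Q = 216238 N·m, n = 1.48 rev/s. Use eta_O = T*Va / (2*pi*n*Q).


Formula: eta = T * Va / (2 * pi * n * Q)
Step 1 — numerator = T * Va = 141790 * 8.65 = 1226483.5
Step 2 — 2 * pi * n = 2 * pi * 1.48 = 9.299114
Step 3 — denominator = 9.299114 * 216238 = 2010821.81
Step 4 — eta = 1226483.5 / 2010821.81 ≈ 0.60994 (5 s.f.)

0.60994


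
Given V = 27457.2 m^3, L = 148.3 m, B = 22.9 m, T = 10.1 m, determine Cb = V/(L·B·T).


Formula: Cb = V / (L * B * T)
Step 1 — L * B * T = 148.3 * 22.9 * 10.1 = 34300.307 m^3
Step 2 — Cb = 27457.2 / 34300.307 ≈ 0.80049 (5 s.f.)

0.80049


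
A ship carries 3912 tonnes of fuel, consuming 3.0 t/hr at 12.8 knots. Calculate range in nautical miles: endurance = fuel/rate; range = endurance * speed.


Formula: endurance = fuel / rate; range = endurance * speed
Step 1 — endurance = 3912 / 3.0 = 1304.0 hours
Step 2 — range = 1304.0 * 12.8 ≈ 16691 nautical miles (5 s.f.)

16691 NM


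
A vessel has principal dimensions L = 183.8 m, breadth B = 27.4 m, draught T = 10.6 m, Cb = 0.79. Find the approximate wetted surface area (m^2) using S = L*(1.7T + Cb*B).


Formula: S = 1.7*L*T + V/T with V = Cb*L*B*T, i.e. S = L * (1.7*T + Cb*B)
Step 1 — 1.7*T = 1.7 * 10.6 = 18.02 m
Step 2 — Cb*B = 0.79 * 27.4 = 21.646 m
Step 3 — 1.7*T + Cb*B = 18.02 + 21.646 = 39.666 m
Step 4 — S = 183.8 * 39.666 ≈ 7290.6 m^2 (5 s.f.)

7290.6 m^2


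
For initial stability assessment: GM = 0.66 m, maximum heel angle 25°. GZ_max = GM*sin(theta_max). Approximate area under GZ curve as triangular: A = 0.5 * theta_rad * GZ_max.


Formula: GZ_max = GM * sin(theta); Area = 0.5 * theta_rad * GZ_max
Step 1 — GZ_max = 0.66 * sin(25°) = 0.66 * 0.422618 = 0.278928 m
Step 2 — theta_rad = 25 * pi/180 = 0.436332 rad
Step 3 — Area = 0.5 * 0.436332 * 0.278928 ≈ 0.060853 m·rad (5 s.f.)

0.060853 m·rad
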